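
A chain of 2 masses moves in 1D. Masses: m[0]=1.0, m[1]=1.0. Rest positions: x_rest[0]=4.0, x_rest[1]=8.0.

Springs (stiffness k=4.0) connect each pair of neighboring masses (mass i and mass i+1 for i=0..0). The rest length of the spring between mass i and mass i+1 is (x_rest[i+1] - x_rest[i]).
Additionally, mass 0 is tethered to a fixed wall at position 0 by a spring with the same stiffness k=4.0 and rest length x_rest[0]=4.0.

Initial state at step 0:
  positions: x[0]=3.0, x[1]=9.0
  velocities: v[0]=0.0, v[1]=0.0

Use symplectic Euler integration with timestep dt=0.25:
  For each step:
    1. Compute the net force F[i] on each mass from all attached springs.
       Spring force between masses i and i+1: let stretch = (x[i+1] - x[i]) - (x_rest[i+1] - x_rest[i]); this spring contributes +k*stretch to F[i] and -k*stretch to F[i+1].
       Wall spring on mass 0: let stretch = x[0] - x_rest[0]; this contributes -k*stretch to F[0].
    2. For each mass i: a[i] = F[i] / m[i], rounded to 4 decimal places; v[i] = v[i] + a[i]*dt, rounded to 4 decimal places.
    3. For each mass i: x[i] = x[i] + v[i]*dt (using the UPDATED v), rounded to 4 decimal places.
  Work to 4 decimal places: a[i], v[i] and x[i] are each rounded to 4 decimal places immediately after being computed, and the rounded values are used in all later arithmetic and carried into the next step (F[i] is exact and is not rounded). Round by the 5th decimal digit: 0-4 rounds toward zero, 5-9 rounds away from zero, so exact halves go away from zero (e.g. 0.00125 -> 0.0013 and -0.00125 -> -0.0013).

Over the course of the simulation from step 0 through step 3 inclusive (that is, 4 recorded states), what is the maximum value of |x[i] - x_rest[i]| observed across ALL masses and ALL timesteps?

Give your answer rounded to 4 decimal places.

Step 0: x=[3.0000 9.0000] v=[0.0000 0.0000]
Step 1: x=[3.7500 8.5000] v=[3.0000 -2.0000]
Step 2: x=[4.7500 7.8125] v=[4.0000 -2.7500]
Step 3: x=[5.3281 7.3594] v=[2.3125 -1.8125]
Max displacement = 1.3281

Answer: 1.3281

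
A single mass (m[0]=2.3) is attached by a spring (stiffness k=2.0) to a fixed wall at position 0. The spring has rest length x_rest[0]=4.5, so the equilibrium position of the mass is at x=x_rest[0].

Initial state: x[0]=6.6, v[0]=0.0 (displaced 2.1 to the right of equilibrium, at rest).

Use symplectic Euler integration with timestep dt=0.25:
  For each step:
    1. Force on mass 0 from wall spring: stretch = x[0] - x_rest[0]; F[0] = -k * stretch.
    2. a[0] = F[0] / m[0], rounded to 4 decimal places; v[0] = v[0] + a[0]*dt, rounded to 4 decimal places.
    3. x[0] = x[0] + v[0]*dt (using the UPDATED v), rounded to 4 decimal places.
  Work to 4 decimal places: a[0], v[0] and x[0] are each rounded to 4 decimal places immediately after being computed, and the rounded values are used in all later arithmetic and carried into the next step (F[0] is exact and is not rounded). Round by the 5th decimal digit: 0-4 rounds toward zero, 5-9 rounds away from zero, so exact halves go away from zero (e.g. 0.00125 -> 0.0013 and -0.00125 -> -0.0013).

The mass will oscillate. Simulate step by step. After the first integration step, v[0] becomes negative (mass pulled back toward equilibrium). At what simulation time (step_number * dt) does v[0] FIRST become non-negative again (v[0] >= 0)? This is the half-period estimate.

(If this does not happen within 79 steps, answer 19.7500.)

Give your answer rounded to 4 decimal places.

Step 0: x=[6.6000] v=[0.0000]
Step 1: x=[6.4859] v=[-0.4565]
Step 2: x=[6.2639] v=[-0.8882]
Step 3: x=[5.9460] v=[-1.2717]
Step 4: x=[5.5495] v=[-1.5861]
Step 5: x=[5.0959] v=[-1.8143]
Step 6: x=[4.6099] v=[-1.9439]
Step 7: x=[4.1180] v=[-1.9678]
Step 8: x=[3.6468] v=[-1.8848]
Step 9: x=[3.2220] v=[-1.6993]
Step 10: x=[2.8666] v=[-1.4215]
Step 11: x=[2.6000] v=[-1.0664]
Step 12: x=[2.4367] v=[-0.6534]
Step 13: x=[2.3855] v=[-0.2049]
Step 14: x=[2.4492] v=[0.2548]
First v>=0 after going negative at step 14, time=3.5000

Answer: 3.5000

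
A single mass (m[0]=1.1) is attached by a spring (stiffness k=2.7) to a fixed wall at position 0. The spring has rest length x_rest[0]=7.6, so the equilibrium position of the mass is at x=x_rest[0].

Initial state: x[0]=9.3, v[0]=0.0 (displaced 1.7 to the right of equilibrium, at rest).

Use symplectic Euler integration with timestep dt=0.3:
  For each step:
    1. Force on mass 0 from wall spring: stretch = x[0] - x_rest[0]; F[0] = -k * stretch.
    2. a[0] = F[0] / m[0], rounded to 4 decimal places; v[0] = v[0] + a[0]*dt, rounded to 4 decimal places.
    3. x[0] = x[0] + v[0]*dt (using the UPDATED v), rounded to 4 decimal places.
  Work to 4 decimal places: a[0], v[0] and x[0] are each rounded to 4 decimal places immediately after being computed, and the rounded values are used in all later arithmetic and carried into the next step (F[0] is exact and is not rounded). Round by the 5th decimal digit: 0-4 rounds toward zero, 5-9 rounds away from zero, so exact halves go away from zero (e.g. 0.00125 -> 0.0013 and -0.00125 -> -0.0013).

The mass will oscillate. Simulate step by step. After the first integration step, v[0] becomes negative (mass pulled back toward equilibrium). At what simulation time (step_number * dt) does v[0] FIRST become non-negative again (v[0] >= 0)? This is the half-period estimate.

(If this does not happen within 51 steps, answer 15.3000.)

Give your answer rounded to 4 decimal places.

Step 0: x=[9.3000] v=[0.0000]
Step 1: x=[8.9245] v=[-1.2518]
Step 2: x=[8.2564] v=[-2.2271]
Step 3: x=[7.4433] v=[-2.7105]
Step 4: x=[6.6648] v=[-2.5951]
Step 5: x=[6.0929] v=[-1.9065]
Step 6: x=[5.8539] v=[-0.7967]
Step 7: x=[6.0006] v=[0.4891]
First v>=0 after going negative at step 7, time=2.1000

Answer: 2.1000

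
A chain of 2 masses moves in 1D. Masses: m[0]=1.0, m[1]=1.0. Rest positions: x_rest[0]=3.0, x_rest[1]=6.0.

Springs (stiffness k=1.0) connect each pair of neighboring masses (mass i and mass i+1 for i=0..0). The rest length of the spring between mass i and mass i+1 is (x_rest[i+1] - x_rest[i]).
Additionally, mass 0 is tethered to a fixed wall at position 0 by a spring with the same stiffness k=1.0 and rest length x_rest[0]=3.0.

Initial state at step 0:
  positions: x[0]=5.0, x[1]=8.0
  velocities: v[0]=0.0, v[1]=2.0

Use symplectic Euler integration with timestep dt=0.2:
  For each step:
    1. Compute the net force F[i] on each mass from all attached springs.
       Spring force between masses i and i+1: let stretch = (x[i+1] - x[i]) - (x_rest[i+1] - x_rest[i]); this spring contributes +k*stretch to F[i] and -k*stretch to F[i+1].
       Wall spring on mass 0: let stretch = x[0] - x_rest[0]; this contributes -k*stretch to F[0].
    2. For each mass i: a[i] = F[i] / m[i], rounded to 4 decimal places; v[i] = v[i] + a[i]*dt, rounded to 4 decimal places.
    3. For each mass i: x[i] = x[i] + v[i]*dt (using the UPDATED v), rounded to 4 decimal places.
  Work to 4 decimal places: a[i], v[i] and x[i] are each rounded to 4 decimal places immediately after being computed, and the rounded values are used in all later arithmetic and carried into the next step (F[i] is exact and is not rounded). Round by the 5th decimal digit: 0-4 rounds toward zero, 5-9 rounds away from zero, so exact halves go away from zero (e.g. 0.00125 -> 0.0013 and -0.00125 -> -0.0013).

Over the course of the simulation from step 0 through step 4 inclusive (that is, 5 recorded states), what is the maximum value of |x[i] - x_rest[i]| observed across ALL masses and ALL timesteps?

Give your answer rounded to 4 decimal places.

Answer: 3.4022

Derivation:
Step 0: x=[5.0000 8.0000] v=[0.0000 2.0000]
Step 1: x=[4.9200 8.4000] v=[-0.4000 2.0000]
Step 2: x=[4.7824 8.7808] v=[-0.6880 1.9040]
Step 3: x=[4.6134 9.1217] v=[-0.8448 1.7043]
Step 4: x=[4.4402 9.4022] v=[-0.8658 1.4026]
Max displacement = 3.4022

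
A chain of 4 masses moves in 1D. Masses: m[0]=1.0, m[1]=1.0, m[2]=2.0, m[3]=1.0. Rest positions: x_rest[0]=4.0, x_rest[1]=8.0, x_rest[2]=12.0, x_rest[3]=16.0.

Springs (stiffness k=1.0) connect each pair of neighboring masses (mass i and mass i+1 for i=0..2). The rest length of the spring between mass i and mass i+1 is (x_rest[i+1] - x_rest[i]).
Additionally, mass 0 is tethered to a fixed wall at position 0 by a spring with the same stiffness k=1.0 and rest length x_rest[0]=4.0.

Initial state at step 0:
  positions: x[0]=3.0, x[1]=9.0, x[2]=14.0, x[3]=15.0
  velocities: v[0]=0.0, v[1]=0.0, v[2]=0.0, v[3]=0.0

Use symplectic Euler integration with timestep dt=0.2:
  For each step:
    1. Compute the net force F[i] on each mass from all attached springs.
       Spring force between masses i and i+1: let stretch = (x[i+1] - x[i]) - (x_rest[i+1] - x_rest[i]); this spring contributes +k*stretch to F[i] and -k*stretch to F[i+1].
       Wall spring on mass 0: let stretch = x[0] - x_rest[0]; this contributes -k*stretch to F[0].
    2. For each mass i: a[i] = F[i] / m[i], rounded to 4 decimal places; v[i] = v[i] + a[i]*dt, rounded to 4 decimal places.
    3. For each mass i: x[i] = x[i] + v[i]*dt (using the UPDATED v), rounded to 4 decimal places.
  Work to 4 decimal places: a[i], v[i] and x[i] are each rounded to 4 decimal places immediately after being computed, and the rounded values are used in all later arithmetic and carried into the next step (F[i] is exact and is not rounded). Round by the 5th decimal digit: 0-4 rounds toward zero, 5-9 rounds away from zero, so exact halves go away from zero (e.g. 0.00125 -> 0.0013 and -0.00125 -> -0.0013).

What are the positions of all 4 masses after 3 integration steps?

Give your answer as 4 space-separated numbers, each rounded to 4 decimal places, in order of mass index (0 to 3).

Answer: 3.6651 8.7834 13.5437 15.6805

Derivation:
Step 0: x=[3.0000 9.0000 14.0000 15.0000] v=[0.0000 0.0000 0.0000 0.0000]
Step 1: x=[3.1200 8.9600 13.9200 15.1200] v=[0.6000 -0.2000 -0.4000 0.6000]
Step 2: x=[3.3488 8.8848 13.7648 15.3520] v=[1.1440 -0.3760 -0.7760 1.1600]
Step 3: x=[3.6651 8.7834 13.5437 15.6805] v=[1.5814 -0.5072 -1.1053 1.6426]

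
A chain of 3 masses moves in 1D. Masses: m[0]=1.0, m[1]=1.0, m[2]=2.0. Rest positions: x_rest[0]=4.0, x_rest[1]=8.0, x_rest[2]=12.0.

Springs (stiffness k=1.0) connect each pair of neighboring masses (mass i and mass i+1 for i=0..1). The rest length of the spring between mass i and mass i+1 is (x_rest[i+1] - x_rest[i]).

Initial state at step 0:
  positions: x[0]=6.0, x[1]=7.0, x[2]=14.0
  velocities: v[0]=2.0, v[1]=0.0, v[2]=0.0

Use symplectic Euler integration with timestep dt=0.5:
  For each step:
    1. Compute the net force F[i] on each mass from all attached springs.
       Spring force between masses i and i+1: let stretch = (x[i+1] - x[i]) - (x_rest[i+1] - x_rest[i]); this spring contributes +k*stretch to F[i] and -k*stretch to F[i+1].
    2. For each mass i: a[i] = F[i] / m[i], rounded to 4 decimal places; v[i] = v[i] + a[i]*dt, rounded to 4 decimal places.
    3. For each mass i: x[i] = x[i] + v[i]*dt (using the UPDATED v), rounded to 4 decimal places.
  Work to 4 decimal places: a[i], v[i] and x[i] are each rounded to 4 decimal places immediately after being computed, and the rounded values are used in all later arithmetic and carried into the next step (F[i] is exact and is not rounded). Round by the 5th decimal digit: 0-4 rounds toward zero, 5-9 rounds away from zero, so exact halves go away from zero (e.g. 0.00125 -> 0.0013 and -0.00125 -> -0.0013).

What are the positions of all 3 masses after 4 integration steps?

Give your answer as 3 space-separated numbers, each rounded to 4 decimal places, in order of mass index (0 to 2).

Step 0: x=[6.0000 7.0000 14.0000] v=[2.0000 0.0000 0.0000]
Step 1: x=[6.2500 8.5000 13.6250] v=[0.5000 3.0000 -0.7500]
Step 2: x=[6.0625 10.7188 13.1094] v=[-0.3750 4.4375 -1.0313]
Step 3: x=[6.0391 12.3712 12.7949] v=[-0.0469 3.3047 -0.6290]
Step 4: x=[6.5987 12.5465 12.9275] v=[1.1192 0.3505 0.2651]

Answer: 6.5987 12.5465 12.9275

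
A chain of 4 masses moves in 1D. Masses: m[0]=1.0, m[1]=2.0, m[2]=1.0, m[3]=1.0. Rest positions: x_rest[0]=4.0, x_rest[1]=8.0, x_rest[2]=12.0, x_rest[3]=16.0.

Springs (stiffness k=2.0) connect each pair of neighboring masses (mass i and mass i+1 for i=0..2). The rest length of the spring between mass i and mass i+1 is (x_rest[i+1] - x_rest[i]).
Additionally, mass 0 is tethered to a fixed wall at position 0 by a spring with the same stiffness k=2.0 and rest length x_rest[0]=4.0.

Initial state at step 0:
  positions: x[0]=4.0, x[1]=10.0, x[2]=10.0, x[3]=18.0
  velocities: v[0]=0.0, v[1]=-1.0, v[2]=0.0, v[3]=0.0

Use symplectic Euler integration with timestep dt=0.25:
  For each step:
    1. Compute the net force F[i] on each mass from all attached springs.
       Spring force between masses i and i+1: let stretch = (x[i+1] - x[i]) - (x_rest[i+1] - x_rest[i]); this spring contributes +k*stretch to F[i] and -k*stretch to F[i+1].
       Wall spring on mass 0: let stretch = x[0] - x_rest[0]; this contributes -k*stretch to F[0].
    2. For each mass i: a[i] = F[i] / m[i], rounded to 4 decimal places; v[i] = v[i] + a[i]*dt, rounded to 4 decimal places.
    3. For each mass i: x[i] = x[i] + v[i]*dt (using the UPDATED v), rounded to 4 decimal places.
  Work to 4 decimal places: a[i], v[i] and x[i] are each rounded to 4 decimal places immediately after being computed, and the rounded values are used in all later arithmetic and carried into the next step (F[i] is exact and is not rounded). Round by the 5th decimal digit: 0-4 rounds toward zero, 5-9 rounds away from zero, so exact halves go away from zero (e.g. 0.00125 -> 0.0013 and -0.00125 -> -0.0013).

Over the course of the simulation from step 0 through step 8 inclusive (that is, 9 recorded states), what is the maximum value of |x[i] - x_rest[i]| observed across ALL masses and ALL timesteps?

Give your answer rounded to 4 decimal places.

Answer: 3.2188

Derivation:
Step 0: x=[4.0000 10.0000 10.0000 18.0000] v=[0.0000 -1.0000 0.0000 0.0000]
Step 1: x=[4.2500 9.3750 11.0000 17.5000] v=[1.0000 -2.5000 4.0000 -2.0000]
Step 2: x=[4.6094 8.5313 12.6094 16.6875] v=[1.4375 -3.3750 6.4375 -3.2500]
Step 3: x=[4.8829 7.6973 14.2188 15.8652] v=[1.0938 -3.3360 6.4375 -3.2891]
Step 4: x=[4.8978 7.0950 15.2188 15.3371] v=[0.0596 -2.4092 4.0000 -2.1123]
Step 5: x=[4.5751 6.8631 15.2181 15.2942] v=[-1.2907 -0.9276 -0.0028 -0.1715]
Step 6: x=[3.9665 7.0104 14.1825 15.7418] v=[-2.4343 0.5892 -4.1423 1.7905]
Step 7: x=[3.2426 7.4157 12.4453 16.4945] v=[-2.8956 1.6213 -6.9487 3.0109]
Step 8: x=[2.6350 7.8746 10.5856 17.2411] v=[-2.4304 1.8354 -7.4389 2.9863]
Max displacement = 3.2188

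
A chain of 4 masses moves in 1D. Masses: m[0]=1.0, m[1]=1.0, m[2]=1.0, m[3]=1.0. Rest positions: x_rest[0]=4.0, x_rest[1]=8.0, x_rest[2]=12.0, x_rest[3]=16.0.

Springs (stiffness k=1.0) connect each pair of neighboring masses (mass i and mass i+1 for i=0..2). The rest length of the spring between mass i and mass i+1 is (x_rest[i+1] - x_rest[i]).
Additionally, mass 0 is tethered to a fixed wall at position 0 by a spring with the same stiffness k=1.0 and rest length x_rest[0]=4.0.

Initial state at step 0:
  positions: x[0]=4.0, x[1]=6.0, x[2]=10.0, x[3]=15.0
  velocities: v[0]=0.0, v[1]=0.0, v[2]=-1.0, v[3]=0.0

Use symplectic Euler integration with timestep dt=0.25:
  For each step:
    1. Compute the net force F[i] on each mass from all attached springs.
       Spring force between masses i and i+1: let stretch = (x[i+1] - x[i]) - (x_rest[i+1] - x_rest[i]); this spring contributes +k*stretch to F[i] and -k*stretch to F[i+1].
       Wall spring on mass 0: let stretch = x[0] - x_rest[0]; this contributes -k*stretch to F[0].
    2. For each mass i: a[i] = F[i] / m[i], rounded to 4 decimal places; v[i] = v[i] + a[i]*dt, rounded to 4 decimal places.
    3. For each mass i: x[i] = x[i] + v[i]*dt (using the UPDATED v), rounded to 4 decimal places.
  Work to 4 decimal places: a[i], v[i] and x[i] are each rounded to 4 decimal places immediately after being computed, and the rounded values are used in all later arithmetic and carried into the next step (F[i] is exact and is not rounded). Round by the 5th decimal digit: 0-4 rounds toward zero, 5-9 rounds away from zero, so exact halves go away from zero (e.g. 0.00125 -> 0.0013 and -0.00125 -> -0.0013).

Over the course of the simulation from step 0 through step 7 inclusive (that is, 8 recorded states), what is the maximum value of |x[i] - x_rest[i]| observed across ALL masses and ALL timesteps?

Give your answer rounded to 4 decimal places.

Step 0: x=[4.0000 6.0000 10.0000 15.0000] v=[0.0000 0.0000 -1.0000 0.0000]
Step 1: x=[3.8750 6.1250 9.8125 14.9375] v=[-0.5000 0.5000 -0.7500 -0.2500]
Step 2: x=[3.6484 6.3399 9.7149 14.8047] v=[-0.9063 0.8594 -0.3906 -0.5313]
Step 3: x=[3.3620 6.5975 9.7244 14.6038] v=[-1.1455 1.0303 0.0381 -0.8038]
Step 4: x=[3.0677 6.8483 9.8435 14.3479] v=[-1.1771 1.0032 0.4762 -1.0237]
Step 5: x=[2.8180 7.0500 10.0569 14.0605] v=[-0.9989 0.8069 0.8535 -1.1498]
Step 6: x=[2.6567 7.1752 10.3326 13.7728] v=[-0.6454 0.5006 1.1027 -1.1507]
Step 7: x=[2.6117 7.2153 10.6260 13.5201] v=[-0.1800 0.1603 1.1734 -1.0108]
Max displacement = 2.4799

Answer: 2.4799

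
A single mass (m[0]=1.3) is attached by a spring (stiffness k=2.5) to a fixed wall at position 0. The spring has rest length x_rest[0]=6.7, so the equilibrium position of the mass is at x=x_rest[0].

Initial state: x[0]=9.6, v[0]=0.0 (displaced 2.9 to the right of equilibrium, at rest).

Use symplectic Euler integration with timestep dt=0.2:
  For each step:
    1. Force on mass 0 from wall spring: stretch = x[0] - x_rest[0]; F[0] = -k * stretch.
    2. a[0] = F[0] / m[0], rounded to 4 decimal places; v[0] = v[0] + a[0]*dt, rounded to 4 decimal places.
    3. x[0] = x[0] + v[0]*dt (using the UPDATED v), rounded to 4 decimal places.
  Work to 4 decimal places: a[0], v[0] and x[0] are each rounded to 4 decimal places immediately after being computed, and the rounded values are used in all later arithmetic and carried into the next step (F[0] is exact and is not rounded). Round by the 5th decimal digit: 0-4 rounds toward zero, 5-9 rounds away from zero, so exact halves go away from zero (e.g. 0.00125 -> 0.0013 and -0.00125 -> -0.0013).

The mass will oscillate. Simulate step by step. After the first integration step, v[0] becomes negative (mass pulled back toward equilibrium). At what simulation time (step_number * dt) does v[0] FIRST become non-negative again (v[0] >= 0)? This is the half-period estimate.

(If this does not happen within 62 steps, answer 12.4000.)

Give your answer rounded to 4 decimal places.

Answer: 2.4000

Derivation:
Step 0: x=[9.6000] v=[0.0000]
Step 1: x=[9.3769] v=[-1.1154]
Step 2: x=[8.9479] v=[-2.1450]
Step 3: x=[8.3460] v=[-3.0096]
Step 4: x=[7.6175] v=[-3.6427]
Step 5: x=[6.8184] v=[-3.9956]
Step 6: x=[6.0102] v=[-4.0411]
Step 7: x=[5.2550] v=[-3.7758]
Step 8: x=[4.6110] v=[-3.2200]
Step 9: x=[4.1277] v=[-2.4165]
Step 10: x=[3.8423] v=[-1.4272]
Step 11: x=[3.7767] v=[-0.3281]
Step 12: x=[3.9359] v=[0.7962]
First v>=0 after going negative at step 12, time=2.4000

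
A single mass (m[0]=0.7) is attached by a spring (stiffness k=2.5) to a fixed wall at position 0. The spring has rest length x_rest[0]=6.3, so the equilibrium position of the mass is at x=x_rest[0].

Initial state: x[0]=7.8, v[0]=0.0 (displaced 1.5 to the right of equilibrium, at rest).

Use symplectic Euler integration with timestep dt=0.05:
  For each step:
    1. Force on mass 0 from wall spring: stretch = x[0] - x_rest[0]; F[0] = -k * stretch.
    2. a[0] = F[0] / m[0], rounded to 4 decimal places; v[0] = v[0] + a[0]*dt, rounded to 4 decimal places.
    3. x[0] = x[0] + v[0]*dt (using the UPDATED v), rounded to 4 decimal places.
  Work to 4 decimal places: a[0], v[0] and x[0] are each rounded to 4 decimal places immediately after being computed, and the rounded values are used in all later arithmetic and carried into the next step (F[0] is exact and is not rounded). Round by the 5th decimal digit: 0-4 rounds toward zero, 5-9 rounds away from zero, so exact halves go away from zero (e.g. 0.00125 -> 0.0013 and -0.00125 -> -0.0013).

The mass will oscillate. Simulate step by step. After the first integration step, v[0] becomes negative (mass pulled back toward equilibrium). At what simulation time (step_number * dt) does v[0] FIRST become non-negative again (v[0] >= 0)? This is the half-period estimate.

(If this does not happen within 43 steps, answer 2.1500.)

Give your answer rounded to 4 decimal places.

Step 0: x=[7.8000] v=[0.0000]
Step 1: x=[7.7866] v=[-0.2679]
Step 2: x=[7.7599] v=[-0.5334]
Step 3: x=[7.7202] v=[-0.7941]
Step 4: x=[7.6678] v=[-1.0477]
Step 5: x=[7.6032] v=[-1.2920]
Step 6: x=[7.5270] v=[-1.5247]
Step 7: x=[7.4398] v=[-1.7438]
Step 8: x=[7.3424] v=[-1.9473]
Step 9: x=[7.2357] v=[-2.1334]
Step 10: x=[7.1207] v=[-2.3005]
Step 11: x=[6.9983] v=[-2.4471]
Step 12: x=[6.8697] v=[-2.5718]
Step 13: x=[6.7360] v=[-2.6735]
Step 14: x=[6.5984] v=[-2.7514]
Step 15: x=[6.4582] v=[-2.8047]
Step 16: x=[6.3166] v=[-2.8330]
Step 17: x=[6.1748] v=[-2.8360]
Step 18: x=[6.0341] v=[-2.8136]
Step 19: x=[5.8958] v=[-2.7661]
Step 20: x=[5.7611] v=[-2.6939]
Step 21: x=[5.6312] v=[-2.5977]
Step 22: x=[5.5073] v=[-2.4783]
Step 23: x=[5.3905] v=[-2.3367]
Step 24: x=[5.2818] v=[-2.1743]
Step 25: x=[5.1822] v=[-1.9925]
Step 26: x=[5.0926] v=[-1.7929]
Step 27: x=[5.0137] v=[-1.5773]
Step 28: x=[4.9463] v=[-1.3476]
Step 29: x=[4.8910] v=[-1.1059]
Step 30: x=[4.8483] v=[-0.8543]
Step 31: x=[4.8185] v=[-0.5951]
Step 32: x=[4.8020] v=[-0.3305]
Step 33: x=[4.7989] v=[-0.0630]
Step 34: x=[4.8092] v=[0.2051]
First v>=0 after going negative at step 34, time=1.7000

Answer: 1.7000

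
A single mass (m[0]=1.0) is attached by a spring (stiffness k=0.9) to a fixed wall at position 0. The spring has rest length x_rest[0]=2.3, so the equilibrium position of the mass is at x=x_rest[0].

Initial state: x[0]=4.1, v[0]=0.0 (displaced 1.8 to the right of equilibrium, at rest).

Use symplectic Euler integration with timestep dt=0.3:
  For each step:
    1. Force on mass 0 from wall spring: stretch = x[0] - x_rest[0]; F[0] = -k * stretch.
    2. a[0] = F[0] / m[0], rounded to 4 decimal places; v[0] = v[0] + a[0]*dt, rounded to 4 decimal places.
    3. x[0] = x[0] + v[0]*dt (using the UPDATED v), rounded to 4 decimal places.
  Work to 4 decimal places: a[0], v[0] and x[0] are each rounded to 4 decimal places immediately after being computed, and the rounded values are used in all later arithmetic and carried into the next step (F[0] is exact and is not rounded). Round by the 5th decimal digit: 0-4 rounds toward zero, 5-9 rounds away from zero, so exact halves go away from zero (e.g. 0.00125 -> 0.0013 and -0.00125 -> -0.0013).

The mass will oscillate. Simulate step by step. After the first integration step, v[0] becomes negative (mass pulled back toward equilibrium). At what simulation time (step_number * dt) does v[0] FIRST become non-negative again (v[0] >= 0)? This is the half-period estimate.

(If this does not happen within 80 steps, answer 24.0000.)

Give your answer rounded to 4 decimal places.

Answer: 3.6000

Derivation:
Step 0: x=[4.1000] v=[0.0000]
Step 1: x=[3.9542] v=[-0.4860]
Step 2: x=[3.6744] v=[-0.9326]
Step 3: x=[3.2833] v=[-1.3037]
Step 4: x=[2.8125] v=[-1.5692]
Step 5: x=[2.3002] v=[-1.7076]
Step 6: x=[1.7879] v=[-1.7077]
Step 7: x=[1.3171] v=[-1.5694]
Step 8: x=[0.9259] v=[-1.3040]
Step 9: x=[0.6460] v=[-0.9330]
Step 10: x=[0.5001] v=[-0.4864]
Step 11: x=[0.5000] v=[-0.0004]
Step 12: x=[0.6457] v=[0.4856]
First v>=0 after going negative at step 12, time=3.6000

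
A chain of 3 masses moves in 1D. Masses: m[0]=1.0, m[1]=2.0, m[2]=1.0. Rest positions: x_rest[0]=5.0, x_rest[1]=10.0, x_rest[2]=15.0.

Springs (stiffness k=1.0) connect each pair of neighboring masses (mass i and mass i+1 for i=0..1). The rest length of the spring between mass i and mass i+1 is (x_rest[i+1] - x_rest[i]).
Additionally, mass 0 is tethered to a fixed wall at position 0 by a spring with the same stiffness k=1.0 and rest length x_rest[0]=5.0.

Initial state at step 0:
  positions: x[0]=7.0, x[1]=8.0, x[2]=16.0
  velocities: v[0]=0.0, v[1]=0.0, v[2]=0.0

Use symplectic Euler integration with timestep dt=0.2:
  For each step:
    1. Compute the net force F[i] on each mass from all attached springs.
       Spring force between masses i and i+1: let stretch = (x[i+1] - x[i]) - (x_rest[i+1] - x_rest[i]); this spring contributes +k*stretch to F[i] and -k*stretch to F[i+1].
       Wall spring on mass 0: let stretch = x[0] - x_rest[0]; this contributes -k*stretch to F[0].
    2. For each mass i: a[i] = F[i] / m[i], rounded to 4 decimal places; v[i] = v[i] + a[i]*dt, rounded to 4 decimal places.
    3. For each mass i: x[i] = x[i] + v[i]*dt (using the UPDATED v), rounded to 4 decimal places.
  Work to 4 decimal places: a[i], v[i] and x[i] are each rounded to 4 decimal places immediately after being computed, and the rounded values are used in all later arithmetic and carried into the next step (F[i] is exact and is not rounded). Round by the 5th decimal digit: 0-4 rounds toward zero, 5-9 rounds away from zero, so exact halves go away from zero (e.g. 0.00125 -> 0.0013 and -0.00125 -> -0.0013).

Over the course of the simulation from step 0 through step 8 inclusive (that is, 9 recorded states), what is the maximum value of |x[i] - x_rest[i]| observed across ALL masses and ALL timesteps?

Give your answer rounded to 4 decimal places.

Step 0: x=[7.0000 8.0000 16.0000] v=[0.0000 0.0000 0.0000]
Step 1: x=[6.7600 8.1400 15.8800] v=[-1.2000 0.7000 -0.6000]
Step 2: x=[6.3048 8.4072 15.6504] v=[-2.2760 1.3360 -1.1480]
Step 3: x=[5.6815 8.7772 15.3311] v=[-3.1165 1.8501 -1.5966]
Step 4: x=[4.9548 9.2164 14.9496] v=[-3.6337 2.1959 -1.9074]
Step 5: x=[4.2003 9.6850 14.5388] v=[-3.7723 2.3431 -2.0540]
Step 6: x=[3.4972 10.1410 14.1338] v=[-3.5154 2.2800 -2.0248]
Step 7: x=[2.9200 10.5440 13.7691] v=[-2.8861 2.0149 -1.8234]
Step 8: x=[2.5309 10.8590 13.4754] v=[-1.9453 1.5750 -1.4684]
Max displacement = 2.4691

Answer: 2.4691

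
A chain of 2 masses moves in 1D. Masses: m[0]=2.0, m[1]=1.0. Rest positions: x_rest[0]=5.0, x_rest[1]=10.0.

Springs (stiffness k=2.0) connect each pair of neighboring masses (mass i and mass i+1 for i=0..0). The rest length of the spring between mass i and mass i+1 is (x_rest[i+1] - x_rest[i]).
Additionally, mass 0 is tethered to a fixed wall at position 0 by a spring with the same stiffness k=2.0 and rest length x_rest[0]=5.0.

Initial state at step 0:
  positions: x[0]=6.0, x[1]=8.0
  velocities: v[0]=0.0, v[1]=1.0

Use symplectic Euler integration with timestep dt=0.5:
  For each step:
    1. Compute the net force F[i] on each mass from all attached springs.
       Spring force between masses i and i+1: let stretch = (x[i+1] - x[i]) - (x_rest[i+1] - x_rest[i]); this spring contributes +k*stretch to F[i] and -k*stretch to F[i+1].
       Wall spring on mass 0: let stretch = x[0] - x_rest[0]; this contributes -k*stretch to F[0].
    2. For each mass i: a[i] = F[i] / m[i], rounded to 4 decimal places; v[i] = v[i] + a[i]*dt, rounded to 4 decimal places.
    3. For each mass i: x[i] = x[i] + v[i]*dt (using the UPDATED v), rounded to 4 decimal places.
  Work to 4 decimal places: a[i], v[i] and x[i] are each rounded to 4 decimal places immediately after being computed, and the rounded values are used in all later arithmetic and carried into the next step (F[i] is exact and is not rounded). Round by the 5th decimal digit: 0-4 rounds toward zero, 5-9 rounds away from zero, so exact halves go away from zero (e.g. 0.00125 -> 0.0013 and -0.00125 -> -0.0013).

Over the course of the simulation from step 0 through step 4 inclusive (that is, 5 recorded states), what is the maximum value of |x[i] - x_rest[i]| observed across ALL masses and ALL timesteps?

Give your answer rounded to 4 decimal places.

Answer: 2.5000

Derivation:
Step 0: x=[6.0000 8.0000] v=[0.0000 1.0000]
Step 1: x=[5.0000 10.0000] v=[-2.0000 4.0000]
Step 2: x=[4.0000 12.0000] v=[-2.0000 4.0000]
Step 3: x=[4.0000 12.5000] v=[0.0000 1.0000]
Step 4: x=[5.1250 11.2500] v=[2.2500 -2.5000]
Max displacement = 2.5000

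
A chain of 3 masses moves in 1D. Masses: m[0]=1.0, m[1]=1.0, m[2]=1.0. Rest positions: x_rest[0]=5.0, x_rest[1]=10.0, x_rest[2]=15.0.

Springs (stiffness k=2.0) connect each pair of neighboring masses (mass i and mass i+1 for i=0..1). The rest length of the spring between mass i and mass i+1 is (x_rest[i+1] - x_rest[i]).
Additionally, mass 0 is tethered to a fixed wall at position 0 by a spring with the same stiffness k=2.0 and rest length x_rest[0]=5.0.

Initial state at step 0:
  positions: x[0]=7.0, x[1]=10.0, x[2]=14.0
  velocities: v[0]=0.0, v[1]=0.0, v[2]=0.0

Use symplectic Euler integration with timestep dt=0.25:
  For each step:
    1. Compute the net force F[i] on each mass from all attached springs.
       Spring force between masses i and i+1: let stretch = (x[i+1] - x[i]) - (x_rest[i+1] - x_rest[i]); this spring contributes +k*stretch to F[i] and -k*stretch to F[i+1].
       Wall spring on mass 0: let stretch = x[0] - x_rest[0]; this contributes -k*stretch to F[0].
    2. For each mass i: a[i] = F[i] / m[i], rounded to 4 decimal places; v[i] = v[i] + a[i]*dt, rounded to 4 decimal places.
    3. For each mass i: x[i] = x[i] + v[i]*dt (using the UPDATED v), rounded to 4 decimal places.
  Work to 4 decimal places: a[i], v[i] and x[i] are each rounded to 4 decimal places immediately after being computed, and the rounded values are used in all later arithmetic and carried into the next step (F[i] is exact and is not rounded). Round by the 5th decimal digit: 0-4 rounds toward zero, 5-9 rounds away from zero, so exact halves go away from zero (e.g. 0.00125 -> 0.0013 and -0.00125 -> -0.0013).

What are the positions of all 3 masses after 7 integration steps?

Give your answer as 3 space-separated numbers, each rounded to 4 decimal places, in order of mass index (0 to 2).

Step 0: x=[7.0000 10.0000 14.0000] v=[0.0000 0.0000 0.0000]
Step 1: x=[6.5000 10.1250 14.1250] v=[-2.0000 0.5000 0.5000]
Step 2: x=[5.6406 10.2969 14.3750] v=[-3.4375 0.6875 1.0000]
Step 3: x=[4.6582 10.3965 14.7403] v=[-3.9297 0.3984 1.4610]
Step 4: x=[3.8108 10.3218 15.1876] v=[-3.3897 -0.2989 1.7891]
Step 5: x=[3.3009 10.0414 15.6517] v=[-2.0396 -1.1215 1.8562]
Step 6: x=[3.2210 9.6198 16.0395] v=[-0.3198 -1.6866 1.5511]
Step 7: x=[3.5383 9.2008 16.2498] v=[1.2691 -1.6762 0.8413]

Answer: 3.5383 9.2008 16.2498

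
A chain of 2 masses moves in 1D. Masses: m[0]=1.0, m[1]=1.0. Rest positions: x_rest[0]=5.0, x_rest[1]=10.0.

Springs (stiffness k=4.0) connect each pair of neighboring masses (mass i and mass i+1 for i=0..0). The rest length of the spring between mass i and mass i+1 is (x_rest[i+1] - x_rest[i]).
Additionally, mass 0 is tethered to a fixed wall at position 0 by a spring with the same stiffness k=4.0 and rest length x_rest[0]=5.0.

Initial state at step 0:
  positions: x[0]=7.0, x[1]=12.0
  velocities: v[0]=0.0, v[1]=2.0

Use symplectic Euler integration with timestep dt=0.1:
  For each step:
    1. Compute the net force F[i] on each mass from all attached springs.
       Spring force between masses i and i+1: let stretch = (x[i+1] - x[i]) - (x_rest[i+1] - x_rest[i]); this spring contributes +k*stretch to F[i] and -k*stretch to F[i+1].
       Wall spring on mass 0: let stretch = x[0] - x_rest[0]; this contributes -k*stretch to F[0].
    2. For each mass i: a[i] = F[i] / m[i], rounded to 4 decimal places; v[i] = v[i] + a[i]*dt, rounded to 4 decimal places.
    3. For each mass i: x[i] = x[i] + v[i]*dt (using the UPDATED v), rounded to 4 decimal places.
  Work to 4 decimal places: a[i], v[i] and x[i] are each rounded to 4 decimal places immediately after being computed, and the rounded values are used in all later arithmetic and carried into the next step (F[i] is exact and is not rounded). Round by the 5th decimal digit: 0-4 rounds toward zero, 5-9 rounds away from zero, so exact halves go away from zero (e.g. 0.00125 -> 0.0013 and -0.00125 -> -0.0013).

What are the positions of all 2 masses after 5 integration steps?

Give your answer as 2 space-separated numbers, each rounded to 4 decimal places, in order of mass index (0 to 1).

Step 0: x=[7.0000 12.0000] v=[0.0000 2.0000]
Step 1: x=[6.9200 12.2000] v=[-0.8000 2.0000]
Step 2: x=[6.7744 12.3888] v=[-1.4560 1.8880]
Step 3: x=[6.5824 12.5530] v=[-1.9200 1.6422]
Step 4: x=[6.3659 12.6784] v=[-2.1647 1.2540]
Step 5: x=[6.1473 12.7513] v=[-2.1861 0.7290]

Answer: 6.1473 12.7513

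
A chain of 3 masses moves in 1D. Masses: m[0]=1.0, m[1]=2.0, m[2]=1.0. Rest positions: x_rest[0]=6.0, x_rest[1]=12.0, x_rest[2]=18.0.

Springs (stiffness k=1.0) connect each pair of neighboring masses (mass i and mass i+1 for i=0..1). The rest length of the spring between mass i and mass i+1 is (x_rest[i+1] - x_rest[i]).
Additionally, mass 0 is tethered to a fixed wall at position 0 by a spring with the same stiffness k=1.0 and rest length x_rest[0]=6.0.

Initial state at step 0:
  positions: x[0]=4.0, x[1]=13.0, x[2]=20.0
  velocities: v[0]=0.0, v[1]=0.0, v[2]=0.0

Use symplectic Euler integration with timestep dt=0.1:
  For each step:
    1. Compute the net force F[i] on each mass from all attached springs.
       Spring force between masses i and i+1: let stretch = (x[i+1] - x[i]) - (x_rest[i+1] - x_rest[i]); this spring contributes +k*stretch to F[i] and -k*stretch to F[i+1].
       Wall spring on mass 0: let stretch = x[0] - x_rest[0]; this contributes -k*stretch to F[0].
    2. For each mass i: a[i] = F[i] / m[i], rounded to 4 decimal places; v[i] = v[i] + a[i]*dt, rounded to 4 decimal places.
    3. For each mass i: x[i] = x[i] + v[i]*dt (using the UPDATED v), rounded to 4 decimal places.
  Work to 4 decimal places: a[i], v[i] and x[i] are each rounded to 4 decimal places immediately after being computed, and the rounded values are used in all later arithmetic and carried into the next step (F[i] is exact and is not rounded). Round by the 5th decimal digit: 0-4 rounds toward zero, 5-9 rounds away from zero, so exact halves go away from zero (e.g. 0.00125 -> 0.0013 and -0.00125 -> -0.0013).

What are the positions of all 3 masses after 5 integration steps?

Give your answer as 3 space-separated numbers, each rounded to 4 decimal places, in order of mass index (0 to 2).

Answer: 4.7122 12.8603 19.8501

Derivation:
Step 0: x=[4.0000 13.0000 20.0000] v=[0.0000 0.0000 0.0000]
Step 1: x=[4.0500 12.9900 19.9900] v=[0.5000 -0.1000 -0.1000]
Step 2: x=[4.1489 12.9703 19.9700] v=[0.9890 -0.1970 -0.2000]
Step 3: x=[4.2945 12.9415 19.9400] v=[1.4563 -0.2881 -0.3000]
Step 4: x=[4.4837 12.9045 19.9000] v=[1.8916 -0.3705 -0.3999]
Step 5: x=[4.7122 12.8603 19.8501] v=[2.2853 -0.4418 -0.4995]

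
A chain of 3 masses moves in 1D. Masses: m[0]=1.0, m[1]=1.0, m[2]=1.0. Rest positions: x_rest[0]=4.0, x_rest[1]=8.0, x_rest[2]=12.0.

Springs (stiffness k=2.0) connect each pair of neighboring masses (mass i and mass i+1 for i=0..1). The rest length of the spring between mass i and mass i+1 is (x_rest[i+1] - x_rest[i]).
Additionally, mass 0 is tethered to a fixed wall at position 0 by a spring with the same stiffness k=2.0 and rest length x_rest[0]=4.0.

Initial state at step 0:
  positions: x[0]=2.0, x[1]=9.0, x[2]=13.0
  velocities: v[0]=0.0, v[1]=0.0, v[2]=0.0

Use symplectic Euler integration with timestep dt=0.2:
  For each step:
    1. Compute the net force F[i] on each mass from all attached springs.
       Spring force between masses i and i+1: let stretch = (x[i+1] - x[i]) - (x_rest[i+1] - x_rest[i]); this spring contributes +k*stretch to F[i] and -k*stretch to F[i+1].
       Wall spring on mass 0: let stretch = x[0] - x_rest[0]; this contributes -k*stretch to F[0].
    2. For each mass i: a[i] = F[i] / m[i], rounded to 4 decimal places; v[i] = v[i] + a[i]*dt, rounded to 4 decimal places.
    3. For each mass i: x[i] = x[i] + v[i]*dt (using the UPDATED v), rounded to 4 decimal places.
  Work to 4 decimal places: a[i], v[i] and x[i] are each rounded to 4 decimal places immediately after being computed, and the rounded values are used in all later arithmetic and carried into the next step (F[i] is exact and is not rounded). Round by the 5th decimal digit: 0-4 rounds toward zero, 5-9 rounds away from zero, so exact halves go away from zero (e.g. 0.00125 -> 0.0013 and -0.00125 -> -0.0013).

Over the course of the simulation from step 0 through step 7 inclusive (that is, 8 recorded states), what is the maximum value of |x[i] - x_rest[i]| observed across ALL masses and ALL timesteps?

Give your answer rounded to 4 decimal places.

Step 0: x=[2.0000 9.0000 13.0000] v=[0.0000 0.0000 0.0000]
Step 1: x=[2.4000 8.7600 13.0000] v=[2.0000 -1.2000 0.0000]
Step 2: x=[3.1168 8.3504 12.9808] v=[3.5840 -2.0480 -0.0960]
Step 3: x=[4.0029 7.8925 12.9112] v=[4.4307 -2.2893 -0.3482]
Step 4: x=[4.8800 7.5250 12.7601] v=[4.3854 -1.8377 -0.7557]
Step 5: x=[5.5783 7.3647 12.5102] v=[3.4914 -0.8017 -1.2497]
Step 6: x=[5.9732 7.4731 12.1686] v=[1.9746 0.5419 -1.7079]
Step 7: x=[6.0103 7.8371 11.7714] v=[0.1853 1.8201 -1.9861]
Max displacement = 2.0103

Answer: 2.0103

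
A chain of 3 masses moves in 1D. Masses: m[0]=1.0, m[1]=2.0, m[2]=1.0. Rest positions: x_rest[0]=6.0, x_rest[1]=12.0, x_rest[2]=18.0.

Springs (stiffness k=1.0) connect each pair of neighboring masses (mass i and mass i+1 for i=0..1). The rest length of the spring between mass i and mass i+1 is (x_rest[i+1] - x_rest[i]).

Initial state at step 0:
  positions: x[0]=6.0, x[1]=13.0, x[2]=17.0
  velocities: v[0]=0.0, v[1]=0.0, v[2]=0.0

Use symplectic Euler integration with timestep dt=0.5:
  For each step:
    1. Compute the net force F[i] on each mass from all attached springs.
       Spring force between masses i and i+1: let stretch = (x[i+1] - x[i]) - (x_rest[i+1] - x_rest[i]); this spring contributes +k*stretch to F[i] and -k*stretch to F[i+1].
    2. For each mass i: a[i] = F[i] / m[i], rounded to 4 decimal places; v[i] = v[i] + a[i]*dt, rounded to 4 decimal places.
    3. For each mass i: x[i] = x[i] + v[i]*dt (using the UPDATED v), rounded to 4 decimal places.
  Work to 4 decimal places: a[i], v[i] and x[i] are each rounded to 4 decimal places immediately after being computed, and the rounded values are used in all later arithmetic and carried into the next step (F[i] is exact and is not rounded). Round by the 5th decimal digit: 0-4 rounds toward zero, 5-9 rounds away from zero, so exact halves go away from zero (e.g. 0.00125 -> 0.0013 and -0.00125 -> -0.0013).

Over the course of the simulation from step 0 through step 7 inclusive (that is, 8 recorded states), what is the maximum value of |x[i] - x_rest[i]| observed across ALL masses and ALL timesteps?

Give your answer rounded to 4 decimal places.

Answer: 1.3810

Derivation:
Step 0: x=[6.0000 13.0000 17.0000] v=[0.0000 0.0000 0.0000]
Step 1: x=[6.2500 12.6250 17.5000] v=[0.5000 -0.7500 1.0000]
Step 2: x=[6.5938 12.0625 18.2813] v=[0.6875 -1.1250 1.5625]
Step 3: x=[6.8048 11.5938 19.0079] v=[0.4219 -0.9375 1.4531]
Step 4: x=[6.7130 11.4532 19.3810] v=[-0.1836 -0.2812 0.7461]
Step 5: x=[6.3063 11.7111 19.2721] v=[-0.8135 0.5157 -0.2178]
Step 6: x=[5.7508 12.2385 18.7730] v=[-1.1111 1.0548 -0.9983]
Step 7: x=[5.3172 12.7718 18.1402] v=[-0.8673 1.0665 -1.2656]
Max displacement = 1.3810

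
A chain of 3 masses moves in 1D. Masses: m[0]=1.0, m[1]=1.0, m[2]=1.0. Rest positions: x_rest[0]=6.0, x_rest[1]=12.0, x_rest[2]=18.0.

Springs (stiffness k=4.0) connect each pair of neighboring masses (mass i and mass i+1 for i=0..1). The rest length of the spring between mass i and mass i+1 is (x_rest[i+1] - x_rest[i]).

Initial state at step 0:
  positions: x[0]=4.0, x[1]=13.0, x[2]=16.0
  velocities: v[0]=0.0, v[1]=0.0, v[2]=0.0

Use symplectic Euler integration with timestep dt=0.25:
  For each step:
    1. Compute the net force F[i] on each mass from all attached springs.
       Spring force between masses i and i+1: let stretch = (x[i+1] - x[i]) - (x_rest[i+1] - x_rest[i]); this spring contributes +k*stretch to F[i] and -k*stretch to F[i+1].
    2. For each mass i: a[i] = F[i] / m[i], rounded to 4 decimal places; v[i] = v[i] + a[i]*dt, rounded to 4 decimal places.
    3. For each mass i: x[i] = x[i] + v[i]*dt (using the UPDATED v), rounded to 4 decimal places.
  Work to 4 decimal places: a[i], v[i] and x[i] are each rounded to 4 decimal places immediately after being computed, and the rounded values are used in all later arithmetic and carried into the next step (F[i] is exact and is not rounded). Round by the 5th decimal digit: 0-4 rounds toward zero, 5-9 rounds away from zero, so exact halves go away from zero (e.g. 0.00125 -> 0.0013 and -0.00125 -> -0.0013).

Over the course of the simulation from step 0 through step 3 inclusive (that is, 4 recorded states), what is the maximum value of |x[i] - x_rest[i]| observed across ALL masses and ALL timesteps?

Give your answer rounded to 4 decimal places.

Step 0: x=[4.0000 13.0000 16.0000] v=[0.0000 0.0000 0.0000]
Step 1: x=[4.7500 11.5000 16.7500] v=[3.0000 -6.0000 3.0000]
Step 2: x=[5.6875 9.6250 17.6875] v=[3.7500 -7.5000 3.7500]
Step 3: x=[6.1094 8.7813 18.1094] v=[1.6875 -3.3750 1.6875]
Max displacement = 3.2187

Answer: 3.2187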